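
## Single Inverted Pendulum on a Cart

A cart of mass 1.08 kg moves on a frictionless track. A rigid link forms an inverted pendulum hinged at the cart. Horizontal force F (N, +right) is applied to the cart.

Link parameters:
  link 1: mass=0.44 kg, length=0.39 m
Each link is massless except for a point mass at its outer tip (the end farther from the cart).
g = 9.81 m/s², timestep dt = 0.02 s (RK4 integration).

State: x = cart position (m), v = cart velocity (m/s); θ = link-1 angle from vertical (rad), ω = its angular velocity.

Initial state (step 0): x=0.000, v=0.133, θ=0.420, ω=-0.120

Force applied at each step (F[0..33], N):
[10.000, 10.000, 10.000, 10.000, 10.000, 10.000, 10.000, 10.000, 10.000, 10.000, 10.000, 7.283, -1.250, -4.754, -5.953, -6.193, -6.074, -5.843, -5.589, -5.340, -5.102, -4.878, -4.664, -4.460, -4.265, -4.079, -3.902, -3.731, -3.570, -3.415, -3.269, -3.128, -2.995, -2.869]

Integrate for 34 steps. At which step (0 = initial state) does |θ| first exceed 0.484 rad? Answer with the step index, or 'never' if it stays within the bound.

apply F[0]=+10.000 → step 1: x=0.004, v=0.279, θ=0.416, ω=-0.257
apply F[1]=+10.000 → step 2: x=0.011, v=0.425, θ=0.410, ω=-0.399
apply F[2]=+10.000 → step 3: x=0.021, v=0.572, θ=0.400, ω=-0.547
apply F[3]=+10.000 → step 4: x=0.034, v=0.721, θ=0.388, ω=-0.705
apply F[4]=+10.000 → step 5: x=0.050, v=0.871, θ=0.372, ω=-0.876
apply F[5]=+10.000 → step 6: x=0.069, v=1.023, θ=0.353, ω=-1.062
apply F[6]=+10.000 → step 7: x=0.091, v=1.177, θ=0.329, ω=-1.266
apply F[7]=+10.000 → step 8: x=0.116, v=1.334, θ=0.302, ω=-1.493
apply F[8]=+10.000 → step 9: x=0.144, v=1.495, θ=0.269, ω=-1.746
apply F[9]=+10.000 → step 10: x=0.176, v=1.660, θ=0.232, ω=-2.030
apply F[10]=+10.000 → step 11: x=0.211, v=1.829, θ=0.188, ω=-2.349
apply F[11]=+7.283 → step 12: x=0.248, v=1.952, θ=0.139, ω=-2.580
apply F[12]=-1.250 → step 13: x=0.287, v=1.923, θ=0.089, ω=-2.448
apply F[13]=-4.754 → step 14: x=0.325, v=1.831, θ=0.042, ω=-2.180
apply F[14]=-5.953 → step 15: x=0.360, v=1.719, θ=0.002, ω=-1.883
apply F[15]=-6.193 → step 16: x=0.393, v=1.606, θ=-0.033, ω=-1.600
apply F[16]=-6.074 → step 17: x=0.425, v=1.497, θ=-0.062, ω=-1.345
apply F[17]=-5.843 → step 18: x=0.453, v=1.394, θ=-0.087, ω=-1.121
apply F[18]=-5.589 → step 19: x=0.480, v=1.299, θ=-0.108, ω=-0.926
apply F[19]=-5.340 → step 20: x=0.505, v=1.209, θ=-0.124, ω=-0.757
apply F[20]=-5.102 → step 21: x=0.529, v=1.125, θ=-0.138, ω=-0.610
apply F[21]=-4.878 → step 22: x=0.550, v=1.047, θ=-0.149, ω=-0.483
apply F[22]=-4.664 → step 23: x=0.571, v=0.973, θ=-0.157, ω=-0.373
apply F[23]=-4.460 → step 24: x=0.589, v=0.904, θ=-0.164, ω=-0.278
apply F[24]=-4.265 → step 25: x=0.607, v=0.839, θ=-0.169, ω=-0.196
apply F[25]=-4.079 → step 26: x=0.623, v=0.777, θ=-0.172, ω=-0.126
apply F[26]=-3.902 → step 27: x=0.638, v=0.719, θ=-0.174, ω=-0.066
apply F[27]=-3.731 → step 28: x=0.652, v=0.665, θ=-0.175, ω=-0.015
apply F[28]=-3.570 → step 29: x=0.665, v=0.613, θ=-0.175, ω=0.028
apply F[29]=-3.415 → step 30: x=0.676, v=0.564, θ=-0.174, ω=0.065
apply F[30]=-3.269 → step 31: x=0.687, v=0.517, θ=-0.172, ω=0.095
apply F[31]=-3.128 → step 32: x=0.697, v=0.473, θ=-0.170, ω=0.121
apply F[32]=-2.995 → step 33: x=0.706, v=0.432, θ=-0.167, ω=0.142
apply F[33]=-2.869 → step 34: x=0.714, v=0.392, θ=-0.164, ω=0.159
max |θ| = 0.420 ≤ 0.484 over all 35 states.

Answer: never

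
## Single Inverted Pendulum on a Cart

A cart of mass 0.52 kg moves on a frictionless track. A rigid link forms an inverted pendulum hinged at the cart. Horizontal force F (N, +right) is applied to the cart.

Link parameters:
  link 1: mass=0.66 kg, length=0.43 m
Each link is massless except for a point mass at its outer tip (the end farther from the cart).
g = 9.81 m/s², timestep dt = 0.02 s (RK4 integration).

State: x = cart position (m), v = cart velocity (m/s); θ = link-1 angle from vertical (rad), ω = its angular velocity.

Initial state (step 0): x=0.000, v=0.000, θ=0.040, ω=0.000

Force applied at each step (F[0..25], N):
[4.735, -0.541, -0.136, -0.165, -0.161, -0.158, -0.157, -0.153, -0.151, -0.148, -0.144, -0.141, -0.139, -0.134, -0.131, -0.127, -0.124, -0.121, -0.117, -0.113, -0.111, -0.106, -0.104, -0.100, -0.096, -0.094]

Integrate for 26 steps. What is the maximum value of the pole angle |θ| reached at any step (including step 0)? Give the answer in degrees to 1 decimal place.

apply F[0]=+4.735 → step 1: x=0.002, v=0.172, θ=0.036, ω=-0.382
apply F[1]=-0.541 → step 2: x=0.005, v=0.143, θ=0.029, ω=-0.300
apply F[2]=-0.136 → step 3: x=0.008, v=0.132, θ=0.024, ω=-0.261
apply F[3]=-0.165 → step 4: x=0.010, v=0.120, θ=0.019, ω=-0.224
apply F[4]=-0.161 → step 5: x=0.012, v=0.110, θ=0.015, ω=-0.193
apply F[5]=-0.158 → step 6: x=0.015, v=0.100, θ=0.011, ω=-0.165
apply F[6]=-0.157 → step 7: x=0.016, v=0.092, θ=0.008, ω=-0.141
apply F[7]=-0.153 → step 8: x=0.018, v=0.084, θ=0.006, ω=-0.120
apply F[8]=-0.151 → step 9: x=0.020, v=0.077, θ=0.003, ω=-0.102
apply F[9]=-0.148 → step 10: x=0.021, v=0.071, θ=0.001, ω=-0.087
apply F[10]=-0.144 → step 11: x=0.023, v=0.065, θ=-0.000, ω=-0.073
apply F[11]=-0.141 → step 12: x=0.024, v=0.060, θ=-0.002, ω=-0.061
apply F[12]=-0.139 → step 13: x=0.025, v=0.055, θ=-0.003, ω=-0.051
apply F[13]=-0.134 → step 14: x=0.026, v=0.051, θ=-0.004, ω=-0.042
apply F[14]=-0.131 → step 15: x=0.027, v=0.047, θ=-0.004, ω=-0.035
apply F[15]=-0.127 → step 16: x=0.028, v=0.043, θ=-0.005, ω=-0.028
apply F[16]=-0.124 → step 17: x=0.029, v=0.040, θ=-0.005, ω=-0.023
apply F[17]=-0.121 → step 18: x=0.030, v=0.037, θ=-0.006, ω=-0.018
apply F[18]=-0.117 → step 19: x=0.030, v=0.034, θ=-0.006, ω=-0.014
apply F[19]=-0.113 → step 20: x=0.031, v=0.031, θ=-0.006, ω=-0.010
apply F[20]=-0.111 → step 21: x=0.032, v=0.028, θ=-0.007, ω=-0.007
apply F[21]=-0.106 → step 22: x=0.032, v=0.026, θ=-0.007, ω=-0.004
apply F[22]=-0.104 → step 23: x=0.033, v=0.023, θ=-0.007, ω=-0.002
apply F[23]=-0.100 → step 24: x=0.033, v=0.021, θ=-0.007, ω=-0.000
apply F[24]=-0.096 → step 25: x=0.033, v=0.019, θ=-0.007, ω=0.002
apply F[25]=-0.094 → step 26: x=0.034, v=0.017, θ=-0.007, ω=0.003
Max |angle| over trajectory = 0.040 rad = 2.3°.

Answer: 2.3°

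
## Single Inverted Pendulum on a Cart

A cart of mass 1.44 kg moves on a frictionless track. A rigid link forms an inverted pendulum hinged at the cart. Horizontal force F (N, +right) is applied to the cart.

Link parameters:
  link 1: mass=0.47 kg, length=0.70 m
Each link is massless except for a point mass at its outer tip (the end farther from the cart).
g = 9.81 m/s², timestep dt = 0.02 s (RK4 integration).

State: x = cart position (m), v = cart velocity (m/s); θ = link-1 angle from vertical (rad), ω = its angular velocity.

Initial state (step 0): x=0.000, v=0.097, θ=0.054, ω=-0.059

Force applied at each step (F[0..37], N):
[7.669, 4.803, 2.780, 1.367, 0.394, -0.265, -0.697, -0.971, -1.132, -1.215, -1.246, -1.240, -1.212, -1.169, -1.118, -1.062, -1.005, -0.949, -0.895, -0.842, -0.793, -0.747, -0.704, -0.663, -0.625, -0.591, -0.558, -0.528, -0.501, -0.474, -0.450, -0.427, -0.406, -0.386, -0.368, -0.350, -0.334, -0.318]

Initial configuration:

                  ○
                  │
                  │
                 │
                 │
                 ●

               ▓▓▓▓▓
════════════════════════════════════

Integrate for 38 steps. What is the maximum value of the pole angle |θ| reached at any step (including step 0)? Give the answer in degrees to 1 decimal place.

apply F[0]=+7.669 → step 1: x=0.003, v=0.200, θ=0.052, ω=-0.191
apply F[1]=+4.803 → step 2: x=0.008, v=0.264, θ=0.047, ω=-0.268
apply F[2]=+2.780 → step 3: x=0.013, v=0.299, θ=0.041, ω=-0.307
apply F[3]=+1.367 → step 4: x=0.019, v=0.316, θ=0.035, ω=-0.320
apply F[4]=+0.394 → step 5: x=0.026, v=0.319, θ=0.029, ω=-0.316
apply F[5]=-0.265 → step 6: x=0.032, v=0.314, θ=0.022, ω=-0.301
apply F[6]=-0.697 → step 7: x=0.038, v=0.303, θ=0.017, ω=-0.280
apply F[7]=-0.971 → step 8: x=0.044, v=0.289, θ=0.011, ω=-0.256
apply F[8]=-1.132 → step 9: x=0.050, v=0.272, θ=0.006, ω=-0.230
apply F[9]=-1.215 → step 10: x=0.055, v=0.255, θ=0.002, ω=-0.204
apply F[10]=-1.246 → step 11: x=0.060, v=0.238, θ=-0.002, ω=-0.179
apply F[11]=-1.240 → step 12: x=0.065, v=0.221, θ=-0.005, ω=-0.156
apply F[12]=-1.212 → step 13: x=0.069, v=0.205, θ=-0.008, ω=-0.134
apply F[13]=-1.169 → step 14: x=0.073, v=0.189, θ=-0.011, ω=-0.115
apply F[14]=-1.118 → step 15: x=0.076, v=0.174, θ=-0.013, ω=-0.097
apply F[15]=-1.062 → step 16: x=0.080, v=0.160, θ=-0.014, ω=-0.081
apply F[16]=-1.005 → step 17: x=0.083, v=0.147, θ=-0.016, ω=-0.067
apply F[17]=-0.949 → step 18: x=0.086, v=0.135, θ=-0.017, ω=-0.054
apply F[18]=-0.895 → step 19: x=0.088, v=0.124, θ=-0.018, ω=-0.043
apply F[19]=-0.842 → step 20: x=0.091, v=0.113, θ=-0.019, ω=-0.033
apply F[20]=-0.793 → step 21: x=0.093, v=0.104, θ=-0.019, ω=-0.024
apply F[21]=-0.747 → step 22: x=0.095, v=0.094, θ=-0.020, ω=-0.017
apply F[22]=-0.704 → step 23: x=0.097, v=0.086, θ=-0.020, ω=-0.010
apply F[23]=-0.663 → step 24: x=0.098, v=0.078, θ=-0.020, ω=-0.004
apply F[24]=-0.625 → step 25: x=0.100, v=0.071, θ=-0.020, ω=0.000
apply F[25]=-0.591 → step 26: x=0.101, v=0.064, θ=-0.020, ω=0.005
apply F[26]=-0.558 → step 27: x=0.102, v=0.057, θ=-0.020, ω=0.008
apply F[27]=-0.528 → step 28: x=0.103, v=0.051, θ=-0.020, ω=0.011
apply F[28]=-0.501 → step 29: x=0.104, v=0.046, θ=-0.020, ω=0.014
apply F[29]=-0.474 → step 30: x=0.105, v=0.040, θ=-0.019, ω=0.016
apply F[30]=-0.450 → step 31: x=0.106, v=0.035, θ=-0.019, ω=0.018
apply F[31]=-0.427 → step 32: x=0.107, v=0.030, θ=-0.019, ω=0.019
apply F[32]=-0.406 → step 33: x=0.107, v=0.026, θ=-0.018, ω=0.020
apply F[33]=-0.386 → step 34: x=0.108, v=0.022, θ=-0.018, ω=0.021
apply F[34]=-0.368 → step 35: x=0.108, v=0.018, θ=-0.017, ω=0.022
apply F[35]=-0.350 → step 36: x=0.108, v=0.014, θ=-0.017, ω=0.023
apply F[36]=-0.334 → step 37: x=0.109, v=0.011, θ=-0.016, ω=0.023
apply F[37]=-0.318 → step 38: x=0.109, v=0.007, θ=-0.016, ω=0.023
Max |angle| over trajectory = 0.054 rad = 3.1°.

Answer: 3.1°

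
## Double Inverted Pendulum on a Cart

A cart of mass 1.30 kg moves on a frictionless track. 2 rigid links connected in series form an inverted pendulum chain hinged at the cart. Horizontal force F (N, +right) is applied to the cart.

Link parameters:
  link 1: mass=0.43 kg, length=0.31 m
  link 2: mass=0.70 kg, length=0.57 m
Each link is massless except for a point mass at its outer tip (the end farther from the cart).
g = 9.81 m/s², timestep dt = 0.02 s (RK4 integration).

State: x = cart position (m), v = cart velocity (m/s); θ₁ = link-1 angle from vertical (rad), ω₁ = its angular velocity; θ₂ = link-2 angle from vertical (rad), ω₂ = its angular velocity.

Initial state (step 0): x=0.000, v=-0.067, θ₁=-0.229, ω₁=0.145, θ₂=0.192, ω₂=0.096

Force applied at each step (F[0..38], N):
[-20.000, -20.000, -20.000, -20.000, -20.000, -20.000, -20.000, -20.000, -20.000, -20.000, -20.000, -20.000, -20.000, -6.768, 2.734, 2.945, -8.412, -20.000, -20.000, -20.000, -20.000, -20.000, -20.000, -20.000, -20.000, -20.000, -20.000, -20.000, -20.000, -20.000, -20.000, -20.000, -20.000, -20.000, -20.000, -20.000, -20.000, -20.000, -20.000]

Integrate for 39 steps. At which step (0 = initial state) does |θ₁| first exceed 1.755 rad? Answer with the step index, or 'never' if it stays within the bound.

apply F[0]=-20.000 → step 1: x=-0.004, v=-0.336, θ₁=-0.223, ω₁=0.464, θ₂=0.198, ω₂=0.467
apply F[1]=-20.000 → step 2: x=-0.013, v=-0.608, θ₁=-0.210, ω₁=0.811, θ₂=0.211, ω₂=0.829
apply F[2]=-20.000 → step 3: x=-0.028, v=-0.884, θ₁=-0.190, ω₁=1.205, θ₂=0.231, ω₂=1.176
apply F[3]=-20.000 → step 4: x=-0.049, v=-1.165, θ₁=-0.162, ω₁=1.668, θ₂=0.258, ω₂=1.499
apply F[4]=-20.000 → step 5: x=-0.075, v=-1.454, θ₁=-0.123, ω₁=2.226, θ₂=0.290, ω₂=1.786
apply F[5]=-20.000 → step 6: x=-0.107, v=-1.750, θ₁=-0.072, ω₁=2.906, θ₂=0.329, ω₂=2.019
apply F[6]=-20.000 → step 7: x=-0.145, v=-2.055, θ₁=-0.006, ω₁=3.734, θ₂=0.371, ω₂=2.176
apply F[7]=-20.000 → step 8: x=-0.189, v=-2.363, θ₁=0.079, ω₁=4.727, θ₂=0.415, ω₂=2.234
apply F[8]=-20.000 → step 9: x=-0.240, v=-2.665, θ₁=0.185, ω₁=5.875, θ₂=0.459, ω₂=2.172
apply F[9]=-20.000 → step 10: x=-0.296, v=-2.939, θ₁=0.314, ω₁=7.087, θ₂=0.501, ω₂=2.012
apply F[10]=-20.000 → step 11: x=-0.357, v=-3.153, θ₁=0.467, ω₁=8.163, θ₂=0.540, ω₂=1.847
apply F[11]=-20.000 → step 12: x=-0.421, v=-3.287, θ₁=0.638, ω₁=8.875, θ₂=0.576, ω₂=1.840
apply F[12]=-20.000 → step 13: x=-0.488, v=-3.353, θ₁=0.819, ω₁=9.156, θ₂=0.615, ω₂=2.096
apply F[13]=-6.768 → step 14: x=-0.554, v=-3.248, θ₁=1.001, ω₁=8.999, θ₂=0.660, ω₂=2.475
apply F[14]=+2.734 → step 15: x=-0.617, v=-3.043, θ₁=1.179, ω₁=8.792, θ₂=0.714, ω₂=2.856
apply F[15]=+2.945 → step 16: x=-0.675, v=-2.837, θ₁=1.353, ω₁=8.647, θ₂=0.775, ω₂=3.303
apply F[16]=-8.412 → step 17: x=-0.731, v=-2.742, θ₁=1.524, ω₁=8.404, θ₂=0.848, ω₂=4.009
apply F[17]=-20.000 → step 18: x=-0.786, v=-2.767, θ₁=1.687, ω₁=7.884, θ₂=0.938, ω₂=4.992
apply F[18]=-20.000 → step 19: x=-0.842, v=-2.801, θ₁=1.838, ω₁=7.155, θ₂=1.048, ω₂=6.027
apply F[19]=-20.000 → step 20: x=-0.898, v=-2.842, θ₁=1.971, ω₁=6.156, θ₂=1.179, ω₂=7.095
apply F[20]=-20.000 → step 21: x=-0.956, v=-2.885, θ₁=2.082, ω₁=4.839, θ₂=1.332, ω₂=8.191
apply F[21]=-20.000 → step 22: x=-1.014, v=-2.911, θ₁=2.163, ω₁=3.215, θ₂=1.507, ω₂=9.329
apply F[22]=-20.000 → step 23: x=-1.072, v=-2.883, θ₁=2.209, ω₁=1.414, θ₂=1.706, ω₂=10.527
apply F[23]=-20.000 → step 24: x=-1.128, v=-2.739, θ₁=2.221, ω₁=-0.103, θ₂=1.928, ω₂=11.684
apply F[24]=-20.000 → step 25: x=-1.180, v=-2.452, θ₁=2.214, ω₁=-0.319, θ₂=2.170, ω₂=12.336
apply F[25]=-20.000 → step 26: x=-1.226, v=-2.131, θ₁=2.222, ω₁=1.431, θ₂=2.415, ω₂=12.017
apply F[26]=-20.000 → step 27: x=-1.266, v=-1.899, θ₁=2.279, ω₁=4.358, θ₂=2.646, ω₂=10.991
apply F[27]=-20.000 → step 28: x=-1.303, v=-1.743, θ₁=2.398, ω₁=7.582, θ₂=2.852, ω₂=9.609
apply F[28]=-20.000 → step 29: x=-1.336, v=-1.612, θ₁=2.582, ω₁=10.814, θ₂=3.028, ω₂=7.915
apply F[29]=-20.000 → step 30: x=-1.367, v=-1.510, θ₁=2.830, ω₁=13.917, θ₂=3.167, ω₂=5.910
apply F[30]=-20.000 → step 31: x=-1.398, v=-1.597, θ₁=3.131, ω₁=15.811, θ₂=3.266, ω₂=4.156
apply F[31]=-20.000 → step 32: x=-1.434, v=-2.105, θ₁=3.438, ω₁=14.312, θ₂=3.344, ω₂=3.982
apply F[32]=-20.000 → step 33: x=-1.483, v=-2.761, θ₁=3.693, ω₁=11.153, θ₂=3.431, ω₂=4.781
apply F[33]=-20.000 → step 34: x=-1.544, v=-3.330, θ₁=3.887, ω₁=8.362, θ₂=3.535, ω₂=5.483
apply F[34]=-20.000 → step 35: x=-1.615, v=-3.807, θ₁=4.031, ω₁=6.104, θ₂=3.649, ω₂=5.929
apply F[35]=-20.000 → step 36: x=-1.696, v=-4.222, θ₁=4.134, ω₁=4.222, θ₂=3.770, ω₂=6.189
apply F[36]=-20.000 → step 37: x=-1.784, v=-4.600, θ₁=4.201, ω₁=2.598, θ₂=3.896, ω₂=6.334
apply F[37]=-20.000 → step 38: x=-1.880, v=-4.960, θ₁=4.239, ω₁=1.163, θ₂=4.023, ω₂=6.416
apply F[38]=-20.000 → step 39: x=-1.982, v=-5.315, θ₁=4.249, ω₁=-0.115, θ₂=4.152, ω₂=6.460
|θ₁| = 1.838 > 1.755 first at step 19.

Answer: 19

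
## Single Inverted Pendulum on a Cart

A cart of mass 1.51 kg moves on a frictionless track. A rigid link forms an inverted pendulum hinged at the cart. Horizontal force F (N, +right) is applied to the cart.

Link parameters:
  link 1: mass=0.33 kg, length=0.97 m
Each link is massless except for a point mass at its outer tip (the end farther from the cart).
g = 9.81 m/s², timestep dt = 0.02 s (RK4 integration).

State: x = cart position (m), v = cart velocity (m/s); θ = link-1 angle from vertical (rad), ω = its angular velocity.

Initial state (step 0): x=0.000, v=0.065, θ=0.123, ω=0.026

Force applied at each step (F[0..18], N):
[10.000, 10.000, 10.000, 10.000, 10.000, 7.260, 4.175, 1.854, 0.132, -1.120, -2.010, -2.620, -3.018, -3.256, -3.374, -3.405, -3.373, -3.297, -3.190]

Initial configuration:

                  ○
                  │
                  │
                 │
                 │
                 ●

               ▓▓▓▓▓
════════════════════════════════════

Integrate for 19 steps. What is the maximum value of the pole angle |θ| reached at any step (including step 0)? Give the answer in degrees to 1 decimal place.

apply F[0]=+10.000 → step 1: x=0.003, v=0.192, θ=0.122, ω=-0.079
apply F[1]=+10.000 → step 2: x=0.008, v=0.319, θ=0.120, ω=-0.184
apply F[2]=+10.000 → step 3: x=0.015, v=0.446, θ=0.115, ω=-0.291
apply F[3]=+10.000 → step 4: x=0.026, v=0.573, θ=0.108, ω=-0.399
apply F[4]=+10.000 → step 5: x=0.038, v=0.701, θ=0.099, ω=-0.509
apply F[5]=+7.260 → step 6: x=0.053, v=0.793, θ=0.088, ω=-0.584
apply F[6]=+4.175 → step 7: x=0.070, v=0.845, θ=0.076, ω=-0.621
apply F[7]=+1.854 → step 8: x=0.087, v=0.867, θ=0.064, ω=-0.629
apply F[8]=+0.132 → step 9: x=0.104, v=0.866, θ=0.051, ω=-0.617
apply F[9]=-1.120 → step 10: x=0.121, v=0.849, θ=0.039, ω=-0.591
apply F[10]=-2.010 → step 11: x=0.138, v=0.821, θ=0.028, ω=-0.555
apply F[11]=-2.620 → step 12: x=0.154, v=0.786, θ=0.017, ω=-0.514
apply F[12]=-3.018 → step 13: x=0.169, v=0.745, θ=0.007, ω=-0.470
apply F[13]=-3.256 → step 14: x=0.184, v=0.702, θ=-0.002, ω=-0.425
apply F[14]=-3.374 → step 15: x=0.197, v=0.658, θ=-0.010, ω=-0.380
apply F[15]=-3.405 → step 16: x=0.210, v=0.613, θ=-0.017, ω=-0.337
apply F[16]=-3.373 → step 17: x=0.222, v=0.569, θ=-0.023, ω=-0.296
apply F[17]=-3.297 → step 18: x=0.233, v=0.527, θ=-0.029, ω=-0.257
apply F[18]=-3.190 → step 19: x=0.243, v=0.486, θ=-0.034, ω=-0.221
Max |angle| over trajectory = 0.123 rad = 7.0°.

Answer: 7.0°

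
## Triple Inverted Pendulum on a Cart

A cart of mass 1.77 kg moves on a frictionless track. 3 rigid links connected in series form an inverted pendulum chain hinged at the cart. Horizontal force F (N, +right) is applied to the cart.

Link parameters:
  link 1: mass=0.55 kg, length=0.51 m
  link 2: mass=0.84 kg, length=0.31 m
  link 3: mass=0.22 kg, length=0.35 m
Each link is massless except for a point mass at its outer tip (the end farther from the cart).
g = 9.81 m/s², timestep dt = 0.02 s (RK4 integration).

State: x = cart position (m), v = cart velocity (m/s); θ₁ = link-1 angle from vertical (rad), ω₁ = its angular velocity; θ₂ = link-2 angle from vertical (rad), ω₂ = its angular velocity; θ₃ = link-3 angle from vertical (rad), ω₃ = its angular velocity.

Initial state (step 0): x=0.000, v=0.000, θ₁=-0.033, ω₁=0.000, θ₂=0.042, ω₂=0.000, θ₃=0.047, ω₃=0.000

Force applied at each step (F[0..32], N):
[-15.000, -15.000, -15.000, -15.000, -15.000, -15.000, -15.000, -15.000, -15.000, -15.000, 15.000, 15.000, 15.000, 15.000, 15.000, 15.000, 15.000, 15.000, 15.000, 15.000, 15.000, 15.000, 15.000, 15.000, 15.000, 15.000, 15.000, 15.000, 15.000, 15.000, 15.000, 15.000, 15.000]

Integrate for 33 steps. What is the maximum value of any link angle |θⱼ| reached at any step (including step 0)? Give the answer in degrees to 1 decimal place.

Answer: 159.7°

Derivation:
apply F[0]=-15.000 → step 1: x=-0.002, v=-0.164, θ₁=-0.030, ω₁=0.252, θ₂=0.043, ω₂=0.139, θ₃=0.047, ω₃=0.003
apply F[1]=-15.000 → step 2: x=-0.007, v=-0.328, θ₁=-0.023, ω₁=0.511, θ₂=0.048, ω₂=0.273, θ₃=0.047, ω₃=0.005
apply F[2]=-15.000 → step 3: x=-0.015, v=-0.495, θ₁=-0.010, ω₁=0.782, θ₂=0.054, ω₂=0.397, θ₃=0.047, ω₃=0.002
apply F[3]=-15.000 → step 4: x=-0.026, v=-0.664, θ₁=0.009, ω₁=1.072, θ₂=0.063, ω₂=0.503, θ₃=0.047, ω₃=-0.005
apply F[4]=-15.000 → step 5: x=-0.041, v=-0.837, θ₁=0.033, ω₁=1.386, θ₂=0.074, ω₂=0.586, θ₃=0.047, ω₃=-0.019
apply F[5]=-15.000 → step 6: x=-0.060, v=-1.013, θ₁=0.064, ω₁=1.731, θ₂=0.087, ω₂=0.640, θ₃=0.046, ω₃=-0.038
apply F[6]=-15.000 → step 7: x=-0.082, v=-1.193, θ₁=0.103, ω₁=2.109, θ₂=0.100, ω₂=0.660, θ₃=0.045, ω₃=-0.062
apply F[7]=-15.000 → step 8: x=-0.108, v=-1.376, θ₁=0.149, ω₁=2.520, θ₂=0.113, ω₂=0.646, θ₃=0.044, ω₃=-0.087
apply F[8]=-15.000 → step 9: x=-0.137, v=-1.558, θ₁=0.204, ω₁=2.956, θ₂=0.125, ω₂=0.609, θ₃=0.042, ω₃=-0.109
apply F[9]=-15.000 → step 10: x=-0.170, v=-1.737, θ₁=0.267, ω₁=3.402, θ₂=0.137, ω₂=0.571, θ₃=0.040, ω₃=-0.123
apply F[10]=+15.000 → step 11: x=-0.203, v=-1.596, θ₁=0.334, ω₁=3.316, θ₂=0.147, ω₂=0.419, θ₃=0.037, ω₃=-0.163
apply F[11]=+15.000 → step 12: x=-0.234, v=-1.463, θ₁=0.400, ω₁=3.296, θ₂=0.153, ω₂=0.208, θ₃=0.033, ω₃=-0.207
apply F[12]=+15.000 → step 13: x=-0.262, v=-1.333, θ₁=0.466, ω₁=3.331, θ₂=0.155, ω₂=-0.054, θ₃=0.028, ω₃=-0.252
apply F[13]=+15.000 → step 14: x=-0.287, v=-1.205, θ₁=0.534, ω₁=3.411, θ₂=0.151, ω₂=-0.351, θ₃=0.023, ω₃=-0.293
apply F[14]=+15.000 → step 15: x=-0.310, v=-1.077, θ₁=0.603, ω₁=3.522, θ₂=0.141, ω₂=-0.667, θ₃=0.017, ω₃=-0.328
apply F[15]=+15.000 → step 16: x=-0.330, v=-0.945, θ₁=0.675, ω₁=3.654, θ₂=0.124, ω₂=-0.981, θ₃=0.010, ω₃=-0.354
apply F[16]=+15.000 → step 17: x=-0.348, v=-0.810, θ₁=0.749, ω₁=3.797, θ₂=0.102, ω₂=-1.278, θ₃=0.003, ω₃=-0.371
apply F[17]=+15.000 → step 18: x=-0.363, v=-0.668, θ₁=0.827, ω₁=3.946, θ₂=0.073, ω₂=-1.543, θ₃=-0.005, ω₃=-0.380
apply F[18]=+15.000 → step 19: x=-0.374, v=-0.522, θ₁=0.907, ω₁=4.098, θ₂=0.040, ω₂=-1.766, θ₃=-0.013, ω₃=-0.384
apply F[19]=+15.000 → step 20: x=-0.383, v=-0.369, θ₁=0.991, ω₁=4.257, θ₂=0.003, ω₂=-1.941, θ₃=-0.020, ω₃=-0.385
apply F[20]=+15.000 → step 21: x=-0.389, v=-0.211, θ₁=1.077, ω₁=4.424, θ₂=-0.037, ω₂=-2.061, θ₃=-0.028, ω₃=-0.385
apply F[21]=+15.000 → step 22: x=-0.392, v=-0.047, θ₁=1.168, ω₁=4.608, θ₂=-0.079, ω₂=-2.120, θ₃=-0.036, ω₃=-0.386
apply F[22]=+15.000 → step 23: x=-0.391, v=0.123, θ₁=1.262, ω₁=4.817, θ₂=-0.121, ω₂=-2.110, θ₃=-0.043, ω₃=-0.388
apply F[23]=+15.000 → step 24: x=-0.387, v=0.301, θ₁=1.361, ω₁=5.060, θ₂=-0.163, ω₂=-2.018, θ₃=-0.051, ω₃=-0.392
apply F[24]=+15.000 → step 25: x=-0.379, v=0.489, θ₁=1.465, ω₁=5.354, θ₂=-0.201, ω₂=-1.825, θ₃=-0.059, ω₃=-0.395
apply F[25]=+15.000 → step 26: x=-0.367, v=0.690, θ₁=1.575, ω₁=5.718, θ₂=-0.235, ω₂=-1.503, θ₃=-0.067, ω₃=-0.395
apply F[26]=+15.000 → step 27: x=-0.351, v=0.909, θ₁=1.694, ω₁=6.178, θ₂=-0.260, ω₂=-1.009, θ₃=-0.075, ω₃=-0.386
apply F[27]=+15.000 → step 28: x=-0.331, v=1.156, θ₁=1.823, ω₁=6.771, θ₂=-0.274, ω₂=-0.285, θ₃=-0.082, ω₃=-0.361
apply F[28]=+15.000 → step 29: x=-0.305, v=1.441, θ₁=1.966, ω₁=7.550, θ₂=-0.270, ω₂=0.754, θ₃=-0.089, ω₃=-0.310
apply F[29]=+15.000 → step 30: x=-0.273, v=1.783, θ₁=2.127, ω₁=8.586, θ₂=-0.241, ω₂=2.229, θ₃=-0.095, ω₃=-0.229
apply F[30]=+15.000 → step 31: x=-0.233, v=2.201, θ₁=2.312, ω₁=9.973, θ₂=-0.176, ω₂=4.321, θ₃=-0.098, ω₃=-0.132
apply F[31]=+15.000 → step 32: x=-0.184, v=2.706, θ₁=2.529, ω₁=11.805, θ₂=-0.062, ω₂=7.294, θ₃=-0.100, ω₃=-0.104
apply F[32]=+15.000 → step 33: x=-0.124, v=3.249, θ₁=2.787, ω₁=14.019, θ₂=0.123, ω₂=11.474, θ₃=-0.104, ω₃=-0.382
Max |angle| over trajectory = 2.787 rad = 159.7°.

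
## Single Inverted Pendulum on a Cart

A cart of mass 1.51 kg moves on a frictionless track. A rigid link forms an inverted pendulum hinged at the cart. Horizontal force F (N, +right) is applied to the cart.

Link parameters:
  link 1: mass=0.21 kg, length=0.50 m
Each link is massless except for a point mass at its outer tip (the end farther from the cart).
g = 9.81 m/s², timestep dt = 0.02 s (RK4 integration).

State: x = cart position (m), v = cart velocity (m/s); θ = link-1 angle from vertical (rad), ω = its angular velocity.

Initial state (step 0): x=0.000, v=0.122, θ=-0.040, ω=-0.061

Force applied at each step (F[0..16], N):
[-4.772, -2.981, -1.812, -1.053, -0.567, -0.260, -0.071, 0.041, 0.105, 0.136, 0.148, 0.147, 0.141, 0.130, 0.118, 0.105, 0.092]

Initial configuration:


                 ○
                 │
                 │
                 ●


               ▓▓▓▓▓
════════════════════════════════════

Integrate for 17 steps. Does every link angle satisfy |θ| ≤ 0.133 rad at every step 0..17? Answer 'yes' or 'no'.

apply F[0]=-4.772 → step 1: x=0.002, v=0.060, θ=-0.040, ω=0.047
apply F[1]=-2.981 → step 2: x=0.003, v=0.022, θ=-0.039, ω=0.109
apply F[2]=-1.812 → step 3: x=0.003, v=-0.001, θ=-0.036, ω=0.140
apply F[3]=-1.053 → step 4: x=0.003, v=-0.014, θ=-0.033, ω=0.152
apply F[4]=-0.567 → step 5: x=0.002, v=-0.021, θ=-0.030, ω=0.153
apply F[5]=-0.260 → step 6: x=0.002, v=-0.024, θ=-0.027, ω=0.147
apply F[6]=-0.071 → step 7: x=0.001, v=-0.024, θ=-0.024, ω=0.138
apply F[7]=+0.041 → step 8: x=0.001, v=-0.023, θ=-0.022, ω=0.126
apply F[8]=+0.105 → step 9: x=0.000, v=-0.021, θ=-0.019, ω=0.114
apply F[9]=+0.136 → step 10: x=0.000, v=-0.019, θ=-0.017, ω=0.103
apply F[10]=+0.148 → step 11: x=-0.000, v=-0.016, θ=-0.015, ω=0.091
apply F[11]=+0.147 → step 12: x=-0.001, v=-0.014, θ=-0.013, ω=0.081
apply F[12]=+0.141 → step 13: x=-0.001, v=-0.012, θ=-0.012, ω=0.072
apply F[13]=+0.130 → step 14: x=-0.001, v=-0.010, θ=-0.011, ω=0.063
apply F[14]=+0.118 → step 15: x=-0.001, v=-0.008, θ=-0.009, ω=0.056
apply F[15]=+0.105 → step 16: x=-0.001, v=-0.006, θ=-0.008, ω=0.049
apply F[16]=+0.092 → step 17: x=-0.001, v=-0.005, θ=-0.007, ω=0.043
Max |angle| over trajectory = 0.040 rad; bound = 0.133 → within bound.

Answer: yes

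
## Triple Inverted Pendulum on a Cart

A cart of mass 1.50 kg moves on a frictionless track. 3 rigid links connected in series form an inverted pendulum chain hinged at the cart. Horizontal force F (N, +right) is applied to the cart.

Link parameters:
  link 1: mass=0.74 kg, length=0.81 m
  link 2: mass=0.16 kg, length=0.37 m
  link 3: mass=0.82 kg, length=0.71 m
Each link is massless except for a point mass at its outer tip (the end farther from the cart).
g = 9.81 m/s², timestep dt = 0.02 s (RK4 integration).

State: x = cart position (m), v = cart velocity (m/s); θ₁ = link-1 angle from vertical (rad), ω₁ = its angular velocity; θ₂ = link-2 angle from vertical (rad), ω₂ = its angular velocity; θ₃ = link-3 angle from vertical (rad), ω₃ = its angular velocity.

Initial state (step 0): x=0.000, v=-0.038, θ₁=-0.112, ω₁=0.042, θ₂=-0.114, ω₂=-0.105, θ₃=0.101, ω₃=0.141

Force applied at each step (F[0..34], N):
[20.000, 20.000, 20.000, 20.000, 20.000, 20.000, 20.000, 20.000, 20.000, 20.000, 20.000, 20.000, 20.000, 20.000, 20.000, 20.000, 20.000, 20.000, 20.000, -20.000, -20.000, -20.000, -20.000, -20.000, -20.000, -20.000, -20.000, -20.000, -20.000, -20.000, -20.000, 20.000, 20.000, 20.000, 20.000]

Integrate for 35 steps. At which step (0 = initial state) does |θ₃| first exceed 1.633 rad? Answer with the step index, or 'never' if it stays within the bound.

apply F[0]=+20.000 → step 1: x=0.002, v=0.247, θ₁=-0.115, ω₁=-0.334, θ₂=-0.120, ω₂=-0.488, θ₃=0.106, ω₃=0.384
apply F[1]=+20.000 → step 2: x=0.010, v=0.532, θ₁=-0.125, ω₁=-0.711, θ₂=-0.133, ω₂=-0.860, θ₃=0.116, ω₃=0.620
apply F[2]=+20.000 → step 3: x=0.023, v=0.816, θ₁=-0.143, ω₁=-1.090, θ₂=-0.154, ω₂=-1.197, θ₃=0.131, ω₃=0.836
apply F[3]=+20.000 → step 4: x=0.043, v=1.099, θ₁=-0.169, ω₁=-1.471, θ₂=-0.181, ω₂=-1.467, θ₃=0.149, ω₃=1.013
apply F[4]=+20.000 → step 5: x=0.067, v=1.380, θ₁=-0.202, ω₁=-1.855, θ₂=-0.212, ω₂=-1.640, θ₃=0.171, ω₃=1.134
apply F[5]=+20.000 → step 6: x=0.098, v=1.655, θ₁=-0.243, ω₁=-2.240, θ₂=-0.246, ω₂=-1.699, θ₃=0.194, ω₃=1.185
apply F[6]=+20.000 → step 7: x=0.133, v=1.923, θ₁=-0.292, ω₁=-2.623, θ₂=-0.279, ω₂=-1.644, θ₃=0.218, ω₃=1.160
apply F[7]=+20.000 → step 8: x=0.175, v=2.182, θ₁=-0.348, ω₁=-3.001, θ₂=-0.311, ω₂=-1.486, θ₃=0.240, ω₃=1.058
apply F[8]=+20.000 → step 9: x=0.221, v=2.426, θ₁=-0.412, ω₁=-3.367, θ₂=-0.338, ω₂=-1.247, θ₃=0.260, ω₃=0.879
apply F[9]=+20.000 → step 10: x=0.271, v=2.652, θ₁=-0.483, ω₁=-3.715, θ₂=-0.360, ω₂=-0.957, θ₃=0.275, ω₃=0.626
apply F[10]=+20.000 → step 11: x=0.327, v=2.855, θ₁=-0.560, ω₁=-4.038, θ₂=-0.376, ω₂=-0.645, θ₃=0.284, ω₃=0.303
apply F[11]=+20.000 → step 12: x=0.386, v=3.033, θ₁=-0.644, ω₁=-4.331, θ₂=-0.386, ω₂=-0.344, θ₃=0.287, ω₃=-0.084
apply F[12]=+20.000 → step 13: x=0.448, v=3.184, θ₁=-0.733, ω₁=-4.588, θ₂=-0.390, ω₂=-0.082, θ₃=0.281, ω₃=-0.527
apply F[13]=+20.000 → step 14: x=0.513, v=3.306, θ₁=-0.827, ω₁=-4.809, θ₂=-0.390, ω₂=0.117, θ₃=0.265, ω₃=-1.013
apply F[14]=+20.000 → step 15: x=0.580, v=3.401, θ₁=-0.925, ω₁=-4.993, θ₂=-0.386, ω₂=0.238, θ₃=0.240, ω₃=-1.530
apply F[15]=+20.000 → step 16: x=0.649, v=3.470, θ₁=-1.027, ω₁=-5.143, θ₂=-0.381, ω₂=0.272, θ₃=0.204, ω₃=-2.063
apply F[16]=+20.000 → step 17: x=0.718, v=3.517, θ₁=-1.131, ω₁=-5.260, θ₂=-0.376, ω₂=0.214, θ₃=0.157, ω₃=-2.600
apply F[17]=+20.000 → step 18: x=0.789, v=3.544, θ₁=-1.237, ω₁=-5.347, θ₂=-0.373, ω₂=0.060, θ₃=0.100, ω₃=-3.129
apply F[18]=+20.000 → step 19: x=0.860, v=3.556, θ₁=-1.345, ω₁=-5.405, θ₂=-0.374, ω₂=-0.199, θ₃=0.032, ω₃=-3.636
apply F[19]=-20.000 → step 20: x=0.928, v=3.212, θ₁=-1.453, ω₁=-5.459, θ₂=-0.376, ω₂=-0.030, θ₃=-0.043, ω₃=-3.886
apply F[20]=-20.000 → step 21: x=0.988, v=2.858, θ₁=-1.563, ω₁=-5.535, θ₂=-0.376, ω₂=0.044, θ₃=-0.123, ω₃=-4.119
apply F[21]=-20.000 → step 22: x=1.042, v=2.495, θ₁=-1.675, ω₁=-5.634, θ₂=-0.376, ω₂=-0.040, θ₃=-0.207, ω₃=-4.309
apply F[22]=-20.000 → step 23: x=1.088, v=2.121, θ₁=-1.789, ω₁=-5.766, θ₂=-0.379, ω₂=-0.350, θ₃=-0.295, ω₃=-4.432
apply F[23]=-20.000 → step 24: x=1.127, v=1.734, θ₁=-1.906, ω₁=-5.944, θ₂=-0.392, ω₂=-0.929, θ₃=-0.384, ω₃=-4.476
apply F[24]=-20.000 → step 25: x=1.157, v=1.332, θ₁=-2.027, ω₁=-6.182, θ₂=-0.418, ω₂=-1.793, θ₃=-0.473, ω₃=-4.453
apply F[25]=-20.000 → step 26: x=1.180, v=0.908, θ₁=-2.153, ω₁=-6.483, θ₂=-0.465, ω₂=-2.942, θ₃=-0.562, ω₃=-4.383
apply F[26]=-20.000 → step 27: x=1.194, v=0.461, θ₁=-2.287, ω₁=-6.838, θ₂=-0.538, ω₂=-4.390, θ₃=-0.649, ω₃=-4.286
apply F[27]=-20.000 → step 28: x=1.198, v=-0.006, θ₁=-2.427, ω₁=-7.212, θ₂=-0.643, ω₂=-6.155, θ₃=-0.733, ω₃=-4.173
apply F[28]=-20.000 → step 29: x=1.193, v=-0.480, θ₁=-2.575, ω₁=-7.532, θ₂=-0.786, ω₂=-8.202, θ₃=-0.816, ω₃=-4.076
apply F[29]=-20.000 → step 30: x=1.179, v=-0.937, θ₁=-2.727, ω₁=-7.685, θ₂=-0.971, ω₂=-10.280, θ₃=-0.897, ω₃=-4.132
apply F[30]=-20.000 → step 31: x=1.156, v=-1.352, θ₁=-2.880, ω₁=-7.585, θ₂=-1.194, ω₂=-11.835, θ₃=-0.984, ω₃=-4.637
apply F[31]=+20.000 → step 32: x=1.131, v=-1.179, θ₁=-3.023, ω₁=-6.611, θ₂=-1.439, ω₂=-12.455, θ₃=-1.087, ω₃=-5.833
apply F[32]=+20.000 → step 33: x=1.109, v=-0.937, θ₁=-3.144, ω₁=-5.489, θ₂=-1.682, ω₂=-11.538, θ₃=-1.221, ω₃=-7.597
apply F[33]=+20.000 → step 34: x=1.094, v=-0.653, θ₁=-3.242, ω₁=-4.324, θ₂=-1.893, ω₂=-9.386, θ₃=-1.393, ω₃=-9.608
apply F[34]=+20.000 → step 35: x=1.083, v=-0.348, θ₁=-3.316, ω₁=-3.081, θ₂=-2.050, ω₂=-6.166, θ₃=-1.606, ω₃=-11.718
max |θ₃| = 1.606 ≤ 1.633 over all 36 states.

Answer: never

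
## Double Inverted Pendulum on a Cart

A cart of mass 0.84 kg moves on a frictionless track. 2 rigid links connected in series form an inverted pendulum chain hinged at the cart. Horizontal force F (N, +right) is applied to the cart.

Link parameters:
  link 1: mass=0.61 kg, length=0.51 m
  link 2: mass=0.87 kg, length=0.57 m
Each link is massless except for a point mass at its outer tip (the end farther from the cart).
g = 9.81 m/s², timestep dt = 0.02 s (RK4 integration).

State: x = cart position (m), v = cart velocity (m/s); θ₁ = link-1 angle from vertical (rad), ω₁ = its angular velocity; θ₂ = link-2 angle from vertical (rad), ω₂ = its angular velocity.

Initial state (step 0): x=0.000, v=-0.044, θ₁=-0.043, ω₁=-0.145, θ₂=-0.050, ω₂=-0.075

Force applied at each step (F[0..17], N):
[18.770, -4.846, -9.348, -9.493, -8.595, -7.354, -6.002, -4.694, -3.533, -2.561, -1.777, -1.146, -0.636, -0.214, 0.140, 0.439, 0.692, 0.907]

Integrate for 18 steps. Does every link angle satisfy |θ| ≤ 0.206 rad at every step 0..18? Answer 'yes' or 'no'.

Answer: yes

Derivation:
apply F[0]=+18.770 → step 1: x=0.004, v=0.417, θ₁=-0.055, ω₁=-1.065, θ₂=-0.052, ω₂=-0.077
apply F[1]=-4.846 → step 2: x=0.011, v=0.324, θ₁=-0.075, ω₁=-0.914, θ₂=-0.053, ω₂=-0.067
apply F[2]=-9.348 → step 3: x=0.016, v=0.131, θ₁=-0.090, ω₁=-0.586, θ₂=-0.054, ω₂=-0.041
apply F[3]=-9.493 → step 4: x=0.016, v=-0.060, θ₁=-0.098, ω₁=-0.274, θ₂=-0.055, ω₂=-0.005
apply F[4]=-8.595 → step 5: x=0.013, v=-0.227, θ₁=-0.101, ω₁=-0.012, θ₂=-0.054, ω₂=0.036
apply F[5]=-7.354 → step 6: x=0.008, v=-0.366, θ₁=-0.099, ω₁=0.191, θ₂=-0.053, ω₂=0.077
apply F[6]=-6.002 → step 7: x=-0.001, v=-0.474, θ₁=-0.094, ω₁=0.339, θ₂=-0.051, ω₂=0.116
apply F[7]=-4.694 → step 8: x=-0.011, v=-0.553, θ₁=-0.086, ω₁=0.438, θ₂=-0.049, ω₂=0.151
apply F[8]=-3.533 → step 9: x=-0.023, v=-0.609, θ₁=-0.077, ω₁=0.496, θ₂=-0.045, ω₂=0.180
apply F[9]=-2.561 → step 10: x=-0.035, v=-0.645, θ₁=-0.067, ω₁=0.524, θ₂=-0.041, ω₂=0.204
apply F[10]=-1.777 → step 11: x=-0.048, v=-0.667, θ₁=-0.056, ω₁=0.530, θ₂=-0.037, ω₂=0.222
apply F[11]=-1.146 → step 12: x=-0.062, v=-0.677, θ₁=-0.046, ω₁=0.521, θ₂=-0.033, ω₂=0.236
apply F[12]=-0.636 → step 13: x=-0.075, v=-0.678, θ₁=-0.036, ω₁=0.502, θ₂=-0.028, ω₂=0.244
apply F[13]=-0.214 → step 14: x=-0.089, v=-0.673, θ₁=-0.026, ω₁=0.477, θ₂=-0.023, ω₂=0.249
apply F[14]=+0.140 → step 15: x=-0.102, v=-0.662, θ₁=-0.017, ω₁=0.447, θ₂=-0.018, ω₂=0.250
apply F[15]=+0.439 → step 16: x=-0.115, v=-0.647, θ₁=-0.008, ω₁=0.415, θ₂=-0.013, ω₂=0.247
apply F[16]=+0.692 → step 17: x=-0.128, v=-0.629, θ₁=-0.000, ω₁=0.382, θ₂=-0.008, ω₂=0.242
apply F[17]=+0.907 → step 18: x=-0.140, v=-0.609, θ₁=0.007, ω₁=0.349, θ₂=-0.003, ω₂=0.234
Max |angle| over trajectory = 0.101 rad; bound = 0.206 → within bound.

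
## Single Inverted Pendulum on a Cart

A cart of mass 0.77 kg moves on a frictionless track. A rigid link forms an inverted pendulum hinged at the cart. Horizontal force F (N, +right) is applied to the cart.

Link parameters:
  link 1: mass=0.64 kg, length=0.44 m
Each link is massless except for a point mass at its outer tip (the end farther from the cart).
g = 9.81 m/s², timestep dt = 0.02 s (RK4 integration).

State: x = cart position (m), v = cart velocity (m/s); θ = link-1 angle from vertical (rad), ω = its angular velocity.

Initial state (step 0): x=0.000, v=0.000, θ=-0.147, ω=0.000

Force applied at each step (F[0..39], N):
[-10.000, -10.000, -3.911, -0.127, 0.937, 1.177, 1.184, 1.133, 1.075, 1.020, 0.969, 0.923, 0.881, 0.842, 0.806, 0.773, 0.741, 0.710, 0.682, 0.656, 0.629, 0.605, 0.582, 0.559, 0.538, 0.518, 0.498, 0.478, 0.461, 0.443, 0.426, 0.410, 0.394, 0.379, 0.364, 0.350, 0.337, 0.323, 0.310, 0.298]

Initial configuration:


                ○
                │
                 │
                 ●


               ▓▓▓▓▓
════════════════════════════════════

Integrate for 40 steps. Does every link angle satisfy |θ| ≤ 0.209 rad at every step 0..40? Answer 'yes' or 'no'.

apply F[0]=-10.000 → step 1: x=-0.002, v=-0.232, θ=-0.142, ω=0.458
apply F[1]=-10.000 → step 2: x=-0.009, v=-0.467, θ=-0.129, ω=0.926
apply F[2]=-3.911 → step 3: x=-0.019, v=-0.549, θ=-0.109, ω=1.058
apply F[3]=-0.127 → step 4: x=-0.030, v=-0.537, θ=-0.088, ω=0.988
apply F[4]=+0.937 → step 5: x=-0.041, v=-0.501, θ=-0.070, ω=0.870
apply F[5]=+1.177 → step 6: x=-0.050, v=-0.461, θ=-0.054, ω=0.752
apply F[6]=+1.184 → step 7: x=-0.059, v=-0.423, θ=-0.040, ω=0.644
apply F[7]=+1.133 → step 8: x=-0.067, v=-0.388, θ=-0.028, ω=0.551
apply F[8]=+1.075 → step 9: x=-0.075, v=-0.356, θ=-0.018, ω=0.469
apply F[9]=+1.020 → step 10: x=-0.082, v=-0.328, θ=-0.009, ω=0.398
apply F[10]=+0.969 → step 11: x=-0.088, v=-0.302, θ=-0.002, ω=0.337
apply F[11]=+0.923 → step 12: x=-0.094, v=-0.278, θ=0.005, ω=0.283
apply F[12]=+0.881 → step 13: x=-0.099, v=-0.256, θ=0.010, ω=0.237
apply F[13]=+0.842 → step 14: x=-0.104, v=-0.237, θ=0.014, ω=0.197
apply F[14]=+0.806 → step 15: x=-0.108, v=-0.218, θ=0.018, ω=0.163
apply F[15]=+0.773 → step 16: x=-0.113, v=-0.201, θ=0.021, ω=0.133
apply F[16]=+0.741 → step 17: x=-0.117, v=-0.186, θ=0.023, ω=0.107
apply F[17]=+0.710 → step 18: x=-0.120, v=-0.171, θ=0.025, ω=0.085
apply F[18]=+0.682 → step 19: x=-0.123, v=-0.158, θ=0.027, ω=0.066
apply F[19]=+0.656 → step 20: x=-0.126, v=-0.145, θ=0.028, ω=0.049
apply F[20]=+0.629 → step 21: x=-0.129, v=-0.133, θ=0.029, ω=0.035
apply F[21]=+0.605 → step 22: x=-0.132, v=-0.122, θ=0.029, ω=0.023
apply F[22]=+0.582 → step 23: x=-0.134, v=-0.112, θ=0.029, ω=0.013
apply F[23]=+0.559 → step 24: x=-0.136, v=-0.102, θ=0.030, ω=0.004
apply F[24]=+0.538 → step 25: x=-0.138, v=-0.093, θ=0.030, ω=-0.004
apply F[25]=+0.518 → step 26: x=-0.140, v=-0.085, θ=0.030, ω=-0.010
apply F[26]=+0.498 → step 27: x=-0.142, v=-0.076, θ=0.029, ω=-0.015
apply F[27]=+0.478 → step 28: x=-0.143, v=-0.069, θ=0.029, ω=-0.020
apply F[28]=+0.461 → step 29: x=-0.144, v=-0.061, θ=0.028, ω=-0.023
apply F[29]=+0.443 → step 30: x=-0.145, v=-0.055, θ=0.028, ω=-0.027
apply F[30]=+0.426 → step 31: x=-0.147, v=-0.048, θ=0.027, ω=-0.029
apply F[31]=+0.410 → step 32: x=-0.147, v=-0.042, θ=0.027, ω=-0.031
apply F[32]=+0.394 → step 33: x=-0.148, v=-0.036, θ=0.026, ω=-0.033
apply F[33]=+0.379 → step 34: x=-0.149, v=-0.030, θ=0.026, ω=-0.034
apply F[34]=+0.364 → step 35: x=-0.149, v=-0.025, θ=0.025, ω=-0.035
apply F[35]=+0.350 → step 36: x=-0.150, v=-0.020, θ=0.024, ω=-0.035
apply F[36]=+0.337 → step 37: x=-0.150, v=-0.015, θ=0.023, ω=-0.036
apply F[37]=+0.323 → step 38: x=-0.150, v=-0.010, θ=0.023, ω=-0.036
apply F[38]=+0.310 → step 39: x=-0.151, v=-0.006, θ=0.022, ω=-0.036
apply F[39]=+0.298 → step 40: x=-0.151, v=-0.002, θ=0.021, ω=-0.036
Max |angle| over trajectory = 0.147 rad; bound = 0.209 → within bound.

Answer: yes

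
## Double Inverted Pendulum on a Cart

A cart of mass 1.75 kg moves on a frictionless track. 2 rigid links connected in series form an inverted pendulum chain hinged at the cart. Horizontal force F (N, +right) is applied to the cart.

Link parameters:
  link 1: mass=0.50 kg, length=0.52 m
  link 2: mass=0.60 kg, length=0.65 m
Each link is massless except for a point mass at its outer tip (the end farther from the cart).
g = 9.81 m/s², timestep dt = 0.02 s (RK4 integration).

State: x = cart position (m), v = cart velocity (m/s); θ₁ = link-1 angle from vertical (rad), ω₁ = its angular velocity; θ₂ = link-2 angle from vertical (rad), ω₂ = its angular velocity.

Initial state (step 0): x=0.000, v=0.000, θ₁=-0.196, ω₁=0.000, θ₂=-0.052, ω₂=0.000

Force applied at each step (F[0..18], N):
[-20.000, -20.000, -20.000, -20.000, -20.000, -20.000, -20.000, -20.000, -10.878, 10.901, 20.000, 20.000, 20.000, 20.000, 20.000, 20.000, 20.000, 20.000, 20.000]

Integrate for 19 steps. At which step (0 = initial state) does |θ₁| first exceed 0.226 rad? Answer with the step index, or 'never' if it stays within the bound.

Answer: 16

Derivation:
apply F[0]=-20.000 → step 1: x=-0.002, v=-0.201, θ₁=-0.194, ω₁=0.232, θ₂=-0.051, ω₂=0.109
apply F[1]=-20.000 → step 2: x=-0.008, v=-0.403, θ₁=-0.187, ω₁=0.470, θ₂=-0.048, ω₂=0.216
apply F[2]=-20.000 → step 3: x=-0.018, v=-0.607, θ₁=-0.175, ω₁=0.719, θ₂=-0.042, ω₂=0.317
apply F[3]=-20.000 → step 4: x=-0.032, v=-0.813, θ₁=-0.158, ω₁=0.985, θ₂=-0.035, ω₂=0.410
apply F[4]=-20.000 → step 5: x=-0.051, v=-1.022, θ₁=-0.135, ω₁=1.273, θ₂=-0.026, ω₂=0.491
apply F[5]=-20.000 → step 6: x=-0.073, v=-1.236, θ₁=-0.107, ω₁=1.591, θ₂=-0.015, ω₂=0.558
apply F[6]=-20.000 → step 7: x=-0.100, v=-1.454, θ₁=-0.071, ω₁=1.943, θ₂=-0.004, ω₂=0.606
apply F[7]=-20.000 → step 8: x=-0.131, v=-1.678, θ₁=-0.029, ω₁=2.334, θ₂=0.009, ω₂=0.634
apply F[8]=-10.878 → step 9: x=-0.166, v=-1.802, θ₁=0.020, ω₁=2.565, θ₂=0.021, ω₂=0.643
apply F[9]=+10.901 → step 10: x=-0.201, v=-1.681, θ₁=0.069, ω₁=2.355, θ₂=0.034, ω₂=0.635
apply F[10]=+20.000 → step 11: x=-0.232, v=-1.462, θ₁=0.113, ω₁=1.989, θ₂=0.047, ω₂=0.607
apply F[11]=+20.000 → step 12: x=-0.260, v=-1.249, θ₁=0.149, ω₁=1.665, θ₂=0.058, ω₂=0.558
apply F[12]=+20.000 → step 13: x=-0.282, v=-1.041, θ₁=0.180, ω₁=1.378, θ₂=0.069, ω₂=0.490
apply F[13]=+20.000 → step 14: x=-0.301, v=-0.837, θ₁=0.205, ω₁=1.124, θ₂=0.078, ω₂=0.405
apply F[14]=+20.000 → step 15: x=-0.316, v=-0.638, θ₁=0.225, ω₁=0.896, θ₂=0.085, ω₂=0.307
apply F[15]=+20.000 → step 16: x=-0.327, v=-0.442, θ₁=0.241, ω₁=0.690, θ₂=0.090, ω₂=0.197
apply F[16]=+20.000 → step 17: x=-0.334, v=-0.248, θ₁=0.252, ω₁=0.501, θ₂=0.093, ω₂=0.078
apply F[17]=+20.000 → step 18: x=-0.337, v=-0.056, θ₁=0.261, ω₁=0.325, θ₂=0.093, ω₂=-0.048
apply F[18]=+20.000 → step 19: x=-0.336, v=0.135, θ₁=0.265, ω₁=0.158, θ₂=0.091, ω₂=-0.181
|θ₁| = 0.241 > 0.226 first at step 16.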